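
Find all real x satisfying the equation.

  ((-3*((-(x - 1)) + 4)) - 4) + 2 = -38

Step 1. [((-3*((-(x - 1)) + 4)) - 4) + 2 = -38] the outer +2 inverts by subtracting 2. So sub: (-3*((-(x - 1)) + 4)) - 4 = -40.
Step 2. [(-3*((-(x - 1)) + 4)) - 4 = -40] the outer -4 inverts by adding 4. So sub: -3*((-(x - 1)) + 4) = -36.
Step 3. [-3*((-(x - 1)) + 4) = -36] LHS = -3·(…); ÷-3 both sides, so div: (-(x - 1)) + 4 = 12.
Step 4. [(-(x - 1)) + 4 = 12] +4 is outermost — subtract 4 both sides ⇒ sub: -(x - 1) = 8.
Step 5. [-(x - 1) = 8] leading − — multiply by −1, so neg: x - 1 = -8.
Step 6. [x - 1 = -8] the outer -1 inverts by adding 1. So sub: x = -7.

Answer: x ∈ {-7}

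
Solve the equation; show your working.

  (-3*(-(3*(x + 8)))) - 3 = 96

Step 1. [(-3*(-(3*(x + 8)))) - 3 = 96] -3 is outermost — add 3 both sides, so sub: -3*(-(3*(x + 8))) = 99.
Step 2. [-3*(-(3*(x + 8))) = 99] LHS = -3·(…); ÷-3 both sides ⇒ div: -(3*(x + 8)) = -33.
Step 3. [-(3*(x + 8)) = -33] LHS negated; negate both sides ⇒ neg: 3*(x + 8) = 33.
Step 4. [3*(x + 8) = 33] divide by the outer 3 ⇒ div: x + 8 = 11.
Step 5. [x + 8 = 11] the outer +8 inverts by subtracting 8. So sub: x = 3.

Answer: x ∈ {3}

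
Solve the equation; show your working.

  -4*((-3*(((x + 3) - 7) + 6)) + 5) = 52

Step 1. [-4*((-3*(((x + 3) - 7) + 6)) + 5) = 52] -4·(inner) — divide through by -4 ⇒ div: (-3*(((x + 3) - 7) + 6)) + 5 = -13.
Step 2. [(-3*(((x + 3) - 7) + 6)) + 5 = -13] the outer +5 inverts by subtracting 5, so sub: -3*(((x + 3) - 7) + 6) = -18.
Step 3. [-3*(((x + 3) - 7) + 6) = -18] LHS = -3·(…); ÷-3 both sides ⇒ div: ((x + 3) - 7) + 6 = 6.
Step 4. [((x + 3) - 7) + 6 = 6] 6 comes off first (subtract 6) ⇒ sub: (x + 3) - 7 = 0.
Step 5. [(x + 3) - 7 = 0] the outer -7 inverts by adding 7, so sub: x + 3 = 7.
Step 6. [x + 3 = 7] +3 is outermost — subtract 3 both sides ⇒ sub: x = 4.

Answer: x ∈ {4}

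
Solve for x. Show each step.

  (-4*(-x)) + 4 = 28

Step 1. [(-4*(-x)) + 4 = 28] common factor -4 (LHS and 28) — divide through ⇒ factor: (-x) - 1 = -7.
Step 2. [(-x) - 1 = -7] -1 is outermost — add 1 both sides ⇒ sub: -x = -6.
Step 3. [-x = -6] LHS negated; negate both sides ⇒ neg: x = 6.

Answer: x ∈ {6}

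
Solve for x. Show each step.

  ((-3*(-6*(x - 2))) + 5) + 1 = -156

Step 1. [((-3*(-6*(x - 2))) + 5) + 1 = -156] +1 is outermost — subtract 1 both sides ⇒ sub: (-3*(-6*(x - 2))) + 5 = -157.
Step 2. [(-3*(-6*(x - 2))) + 5 = -157] peel the +5: subtract 5 from each side. So sub: -3*(-6*(x - 2)) = -162.
Step 3. [-3*(-6*(x - 2)) = -162] -3 out front; divide by -3 ⇒ div: -6*(x - 2) = 54.
Step 4. [-6*(x - 2) = 54] leading coefficient -6: divide by -6, so div: x - 2 = -9.
Step 5. [x - 2 = -9] 2 comes off first (add 2), so sub: x = -7.

Answer: x ∈ {-7}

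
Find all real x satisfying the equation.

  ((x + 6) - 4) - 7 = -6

Step 1. [((x + 6) - 4) - 7 = -6] 7 comes off first (add 7) ⇒ sub: (x + 6) - 4 = 1.
Step 2. [(x + 6) - 4 = 1] 4 comes off first (add 4) ⇒ sub: x + 6 = 5.
Step 3. [x + 6 = 5] the outer +6 inverts by subtracting 6. So sub: x = -1.

Answer: x ∈ {-1}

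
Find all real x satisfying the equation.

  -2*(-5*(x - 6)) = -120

Step 1. [-2*(-5*(x - 6)) = -120] -2·(inner) — divide through by -2 ⇒ div: -5*(x - 6) = 60.
Step 2. [-5*(x - 6) = 60] leading coefficient -5: divide by -5 ⇒ div: x - 6 = -12.
Step 3. [x - 6 = -12] -6 is outermost — add 6 both sides ⇒ sub: x = -6.

Answer: x ∈ {-6}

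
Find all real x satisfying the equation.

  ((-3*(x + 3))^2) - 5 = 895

Step 1. [((-3*(x + 3))^2) - 5 = 895] peel the -5: add 5 from each side. So sub: (-3*(x + 3))^2 = 900.
Step 2. [(-3*(x + 3))^2 = 900] LHS squared, RHS 900 ≥ 0: apply √ (±). So sqrt: -3*(x + 3) = 30 or -30.
Step 3. [-3*(x + 3) = 30 or -30] leading coefficient -3: divide by -3 ⇒ div: x + 3 = -10 or 10.
Step 4. [x + 3 = -10 or 10] subtract 3: x sits inside (… + 3). So sub: x = -13 or 7.

Answer: x ∈ {-13, 7}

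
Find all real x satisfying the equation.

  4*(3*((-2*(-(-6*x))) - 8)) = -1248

Step 1. [4*(3*((-2*(-(-6*x))) - 8)) = -1248] LHS = 4·(…); ÷4 both sides. So div: 3*((-2*(-(-6*x))) - 8) = -312.
Step 2. [3*((-2*(-(-6*x))) - 8) = -312] 3 out front; divide by 3. So div: (-2*(-(-6*x))) - 8 = -104.
Step 3. [(-2*(-(-6*x))) - 8 = -104] common factor -2 (LHS and -104) — divide through. So factor: (-(-6*x)) + 4 = 52.
Step 4. [(-(-6*x)) + 4 = 52] +4 is outermost — subtract 4 both sides, so sub: -(-6*x) = 48.
Step 5. [-(-6*x) = 48] LHS negated; negate both sides ⇒ neg: -6*x = -48.
Step 6. [-6*x = -48] leading coefficient -6: divide by -6. So div: x = 8.

Answer: x ∈ {8}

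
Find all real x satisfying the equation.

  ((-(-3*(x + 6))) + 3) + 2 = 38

Step 1. [((-(-3*(x + 6))) + 3) + 2 = 38] the outer +2 inverts by subtracting 2. So sub: (-(-3*(x + 6))) + 3 = 36.
Step 2. [(-(-3*(x + 6))) + 3 = 36] 3 comes off first (subtract 3). So sub: -(-3*(x + 6)) = 33.
Step 3. [-(-3*(x + 6)) = 33] flip signs both sides. So neg: -3*(x + 6) = -33.
Step 4. [-3*(x + 6) = -33] LHS = -3·(…); ÷-3 both sides, so div: x + 6 = 11.
Step 5. [x + 6 = 11] subtract 6: x sits inside (… + 6) ⇒ sub: x = 5.

Answer: x ∈ {5}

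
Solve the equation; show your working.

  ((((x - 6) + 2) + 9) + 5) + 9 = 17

Step 1. [((((x - 6) + 2) + 9) + 5) + 9 = 17] the outer +9 inverts by subtracting 9. So sub: (((x - 6) + 2) + 9) + 5 = 8.
Step 2. [(((x - 6) + 2) + 9) + 5 = 8] subtract 5: x sits inside (… + 5) ⇒ sub: ((x - 6) + 2) + 9 = 3.
Step 3. [((x - 6) + 2) + 9 = 3] subtract 9: x sits inside (… + 9) ⇒ sub: (x - 6) + 2 = -6.
Step 4. [(x - 6) + 2 = -6] 2 comes off first (subtract 2). So sub: x - 6 = -8.
Step 5. [x - 6 = -8] peel the -6: add 6 from each side ⇒ sub: x = -2.

Answer: x ∈ {-2}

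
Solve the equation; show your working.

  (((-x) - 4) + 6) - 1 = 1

Step 1. [(((-x) - 4) + 6) - 1 = 1] the outer -1 inverts by adding 1. So sub: ((-x) - 4) + 6 = 2.
Step 2. [((-x) - 4) + 6 = 2] peel the +6: subtract 6 from each side. So sub: (-x) - 4 = -4.
Step 3. [(-x) - 4 = -4] 4 comes off first (add 4), so sub: -x = 0.
Step 4. [-x = 0] leading − — multiply by −1 ⇒ neg: x = 0.

Answer: x ∈ {0}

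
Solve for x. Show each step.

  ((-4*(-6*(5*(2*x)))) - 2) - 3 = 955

Step 1. [((-4*(-6*(5*(2*x)))) - 2) - 3 = 955] add 3: x sits inside (… - 3), so sub: (-4*(-6*(5*(2*x)))) - 2 = 958.
Step 2. [(-4*(-6*(5*(2*x)))) - 2 = 958] -2 is outermost — add 2 both sides ⇒ sub: -4*(-6*(5*(2*x))) = 960.
Step 3. [-4*(-6*(5*(2*x))) = 960] divide by the outer -4 ⇒ div: -6*(5*(2*x)) = -240.
Step 4. [-6*(5*(2*x)) = -240] -6 out front; divide by -6, so div: 5*(2*x) = 40.
Step 5. [5*(2*x) = 40] 5 out front; divide by 5. So div: 2*x = 8.
Step 6. [2*x = 8] LHS = 2·(…); ÷2 both sides, so div: x = 4.

Answer: x ∈ {4}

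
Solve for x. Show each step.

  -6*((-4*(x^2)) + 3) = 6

Step 1. [-6*((-4*(x^2)) + 3) = 6] -6 out front; divide by -6. So div: (-4*(x^2)) + 3 = -1.
Step 2. [(-4*(x^2)) + 3 = -1] +3 is outermost — subtract 3 both sides. So sub: -4*(x^2) = -4.
Step 3. [-4*(x^2) = -4] LHS = -4·(…); ÷-4 both sides ⇒ div: x^2 = 1.
Step 4. [x^2 = 1] √ both sides: 1 ≥ 0 gives two branches ⇒ sqrt: x = 1 or -1.

Answer: x ∈ {-1, 1}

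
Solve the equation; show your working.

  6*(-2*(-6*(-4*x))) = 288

Step 1. [6*(-2*(-6*(-4*x))) = 288] divide by the outer 6, so div: -2*(-6*(-4*x)) = 48.
Step 2. [-2*(-6*(-4*x)) = 48] leading coefficient -2: divide by -2. So div: -6*(-4*x) = -24.
Step 3. [-6*(-4*x) = -24] -6 out front; divide by -6, so div: -4*x = 4.
Step 4. [-4*x = 4] divide by the outer -4. So div: x = -1.

Answer: x ∈ {-1}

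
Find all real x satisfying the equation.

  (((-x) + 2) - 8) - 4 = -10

Step 1. [(((-x) + 2) - 8) - 4 = -10] peel the -4: add 4 from each side. So sub: ((-x) + 2) - 8 = -6.
Step 2. [((-x) + 2) - 8 = -6] -8 is outermost — add 8 both sides. So sub: (-x) + 2 = 2.
Step 3. [(-x) + 2 = 2] subtract 2: x sits inside (… + 2) ⇒ sub: -x = 0.
Step 4. [-x = 0] leading − — multiply by −1, so neg: x = 0.

Answer: x ∈ {0}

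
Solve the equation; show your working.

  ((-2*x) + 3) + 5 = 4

Step 1. [((-2*x) + 3) + 5 = 4] subtract 5: x sits inside (… + 5). So sub: (-2*x) + 3 = -1.
Step 2. [(-2*x) + 3 = -1] subtract 3: x sits inside (… + 3), so sub: -2*x = -4.
Step 3. [-2*x = -4] leading coefficient -2: divide by -2, so div: x = 2.

Answer: x ∈ {2}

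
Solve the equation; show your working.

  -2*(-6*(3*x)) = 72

Step 1. [-2*(-6*(3*x)) = 72] -2 out front; divide by -2, so div: -6*(3*x) = -36.
Step 2. [-6*(3*x) = -36] leading coefficient -6: divide by -6. So div: 3*x = 6.
Step 3. [3*x = 6] 3 out front; divide by 3 ⇒ div: x = 2.

Answer: x ∈ {2}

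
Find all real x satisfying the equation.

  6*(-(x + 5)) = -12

Step 1. [6*(-(x + 5)) = -12] divide by the outer 6. So div: -(x + 5) = -2.
Step 2. [-(x + 5) = -2] LHS negated; negate both sides. So neg: x + 5 = 2.
Step 3. [x + 5 = 2] subtract 5: x sits inside (… + 5), so sub: x = -3.

Answer: x ∈ {-3}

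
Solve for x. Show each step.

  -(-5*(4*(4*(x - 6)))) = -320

Step 1. [-(-5*(4*(4*(x - 6)))) = -320] leading − — multiply by −1. So neg: -5*(4*(4*(x - 6))) = 320.
Step 2. [-5*(4*(4*(x - 6))) = 320] leading coefficient -5: divide by -5. So div: 4*(4*(x - 6)) = -64.
Step 3. [4*(4*(x - 6)) = -64] divide by the outer 4, so div: 4*(x - 6) = -16.
Step 4. [4*(x - 6) = -16] leading coefficient 4: divide by 4 ⇒ div: x - 6 = -4.
Step 5. [x - 6 = -4] add 6: x sits inside (… - 6). So sub: x = 2.

Answer: x ∈ {2}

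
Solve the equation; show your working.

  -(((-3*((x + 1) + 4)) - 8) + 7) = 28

Step 1. [-(((-3*((x + 1) + 4)) - 8) + 7) = 28] leading − — multiply by −1, so neg: ((-3*((x + 1) + 4)) - 8) + 7 = -28.
Step 2. [((-3*((x + 1) + 4)) - 8) + 7 = -28] +7 is outermost — subtract 7 both sides ⇒ sub: (-3*((x + 1) + 4)) - 8 = -35.
Step 3. [(-3*((x + 1) + 4)) - 8 = -35] the outer -8 inverts by adding 8 ⇒ sub: -3*((x + 1) + 4) = -27.
Step 4. [-3*((x + 1) + 4) = -27] LHS = -3·(…); ÷-3 both sides, so div: (x + 1) + 4 = 9.
Step 5. [(x + 1) + 4 = 9] the outer +4 inverts by subtracting 4. So sub: x + 1 = 5.
Step 6. [x + 1 = 5] +1 is outermost — subtract 1 both sides ⇒ sub: x = 4.

Answer: x ∈ {4}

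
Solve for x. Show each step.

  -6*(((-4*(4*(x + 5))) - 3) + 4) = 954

Step 1. [-6*(((-4*(4*(x + 5))) - 3) + 4) = 954] -6·(inner) — divide through by -6 ⇒ div: ((-4*(4*(x + 5))) - 3) + 4 = -159.
Step 2. [((-4*(4*(x + 5))) - 3) + 4 = -159] 4 comes off first (subtract 4) ⇒ sub: (-4*(4*(x + 5))) - 3 = -163.
Step 3. [(-4*(4*(x + 5))) - 3 = -163] the outer -3 inverts by adding 3 ⇒ sub: -4*(4*(x + 5)) = -160.
Step 4. [-4*(4*(x + 5)) = -160] -4·(inner) — divide through by -4, so div: 4*(x + 5) = 40.
Step 5. [4*(x + 5) = 40] leading coefficient 4: divide by 4. So div: x + 5 = 10.
Step 6. [x + 5 = 10] the outer +5 inverts by subtracting 5. So sub: x = 5.

Answer: x ∈ {5}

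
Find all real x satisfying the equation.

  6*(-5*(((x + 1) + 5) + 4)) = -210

Step 1. [6*(-5*(((x + 1) + 5) + 4)) = -210] LHS = 6·(…); ÷6 both sides, so div: -5*(((x + 1) + 5) + 4) = -35.
Step 2. [-5*(((x + 1) + 5) + 4) = -35] divide by the outer -5, so div: ((x + 1) + 5) + 4 = 7.
Step 3. [((x + 1) + 5) + 4 = 7] subtract 4: x sits inside (… + 4), so sub: (x + 1) + 5 = 3.
Step 4. [(x + 1) + 5 = 3] +5 is outermost — subtract 5 both sides ⇒ sub: x + 1 = -2.
Step 5. [x + 1 = -2] +1 is outermost — subtract 1 both sides. So sub: x = -3.

Answer: x ∈ {-3}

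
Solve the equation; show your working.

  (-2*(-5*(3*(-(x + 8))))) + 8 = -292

Step 1. [(-2*(-5*(3*(-(x + 8))))) + 8 = -292] +8 is outermost — subtract 8 both sides, so sub: -2*(-5*(3*(-(x + 8)))) = -300.
Step 2. [-2*(-5*(3*(-(x + 8)))) = -300] -2 out front; divide by -2, so div: -5*(3*(-(x + 8))) = 150.
Step 3. [-5*(3*(-(x + 8))) = 150] -5 out front; divide by -5. So div: 3*(-(x + 8)) = -30.
Step 4. [3*(-(x + 8)) = -30] 3·(inner) — divide through by 3 ⇒ div: -(x + 8) = -10.
Step 5. [-(x + 8) = -10] LHS negated; negate both sides ⇒ neg: x + 8 = 10.
Step 6. [x + 8 = 10] subtract 8: x sits inside (… + 8). So sub: x = 2.

Answer: x ∈ {2}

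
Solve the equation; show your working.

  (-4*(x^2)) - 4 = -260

Step 1. [(-4*(x^2)) - 4 = -260] -4 is outermost — add 4 both sides, so sub: -4*(x^2) = -256.
Step 2. [-4*(x^2) = -256] -4·(inner) — divide through by -4. So div: x^2 = 64.
Step 3. [x^2 = 64] 64 ≥ 0, LHS is (·)² — take ±√. So sqrt: x = 8 or -8.

Answer: x ∈ {-8, 8}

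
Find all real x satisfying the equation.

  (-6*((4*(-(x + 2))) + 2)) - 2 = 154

Step 1. [(-6*((4*(-(x + 2))) + 2)) - 2 = 154] 2 comes off first (add 2). So sub: -6*((4*(-(x + 2))) + 2) = 156.
Step 2. [-6*((4*(-(x + 2))) + 2) = 156] LHS = -6·(…); ÷-6 both sides ⇒ div: (4*(-(x + 2))) + 2 = -26.
Step 3. [(4*(-(x + 2))) + 2 = -26] peel the +2: subtract 2 from each side ⇒ sub: 4*(-(x + 2)) = -28.
Step 4. [4*(-(x + 2)) = -28] leading coefficient 4: divide by 4, so div: -(x + 2) = -7.
Step 5. [-(x + 2) = -7] flip signs both sides ⇒ neg: x + 2 = 7.
Step 6. [x + 2 = 7] the outer +2 inverts by subtracting 2 ⇒ sub: x = 5.

Answer: x ∈ {5}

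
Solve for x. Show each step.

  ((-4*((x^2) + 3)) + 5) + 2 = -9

Step 1. [((-4*((x^2) + 3)) + 5) + 2 = -9] peel the +2: subtract 2 from each side ⇒ sub: (-4*((x^2) + 3)) + 5 = -11.
Step 2. [(-4*((x^2) + 3)) + 5 = -11] 5 comes off first (subtract 5) ⇒ sub: -4*((x^2) + 3) = -16.
Step 3. [-4*((x^2) + 3) = -16] divide by the outer -4. So div: (x^2) + 3 = 4.
Step 4. [(x^2) + 3 = 4] the outer +3 inverts by subtracting 3. So sub: x^2 = 1.
Step 5. [x^2 = 1] √ both sides: 1 ≥ 0 gives two branches ⇒ sqrt: x = 1 or -1.

Answer: x ∈ {-1, 1}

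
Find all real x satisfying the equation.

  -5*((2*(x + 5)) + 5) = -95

Step 1. [-5*((2*(x + 5)) + 5) = -95] divide by the outer -5 ⇒ div: (2*(x + 5)) + 5 = 19.
Step 2. [(2*(x + 5)) + 5 = 19] peel the +5: subtract 5 from each side ⇒ sub: 2*(x + 5) = 14.
Step 3. [2*(x + 5) = 14] divide by the outer 2. So div: x + 5 = 7.
Step 4. [x + 5 = 7] subtract 5: x sits inside (… + 5), so sub: x = 2.

Answer: x ∈ {2}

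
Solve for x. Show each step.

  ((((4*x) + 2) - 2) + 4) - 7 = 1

Step 1. [((((4*x) + 2) - 2) + 4) - 7 = 1] peel the -7: add 7 from each side. So sub: (((4*x) + 2) - 2) + 4 = 8.
Step 2. [(((4*x) + 2) - 2) + 4 = 8] subtract 4: x sits inside (… + 4). So sub: ((4*x) + 2) - 2 = 4.
Step 3. [((4*x) + 2) - 2 = 4] the outer -2 inverts by adding 2. So sub: (4*x) + 2 = 6.
Step 4. [(4*x) + 2 = 6] peel the +2: subtract 2 from each side ⇒ sub: 4*x = 4.
Step 5. [4*x = 4] divide by the outer 4 ⇒ div: x = 1.

Answer: x ∈ {1}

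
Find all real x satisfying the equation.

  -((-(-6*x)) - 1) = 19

Step 1. [-((-(-6*x)) - 1) = 19] LHS negated; negate both sides, so neg: (-(-6*x)) - 1 = -19.
Step 2. [(-(-6*x)) - 1 = -19] add 1: x sits inside (… - 1) ⇒ sub: -(-6*x) = -18.
Step 3. [-(-6*x) = -18] flip signs both sides ⇒ neg: -6*x = 18.
Step 4. [-6*x = 18] leading coefficient -6: divide by -6. So div: x = -3.

Answer: x ∈ {-3}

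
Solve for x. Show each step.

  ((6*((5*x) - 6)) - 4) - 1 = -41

Step 1. [((6*((5*x) - 6)) - 4) - 1 = -41] add 1: x sits inside (… - 1) ⇒ sub: (6*((5*x) - 6)) - 4 = -40.
Step 2. [(6*((5*x) - 6)) - 4 = -40] the outer -4 inverts by adding 4. So sub: 6*((5*x) - 6) = -36.
Step 3. [6*((5*x) - 6) = -36] divide by the outer 6. So div: (5*x) - 6 = -6.
Step 4. [(5*x) - 6 = -6] peel the -6: add 6 from each side, so sub: 5*x = 0.
Step 5. [5*x = 0] 5·(inner) — divide through by 5. So div: x = 0.

Answer: x ∈ {0}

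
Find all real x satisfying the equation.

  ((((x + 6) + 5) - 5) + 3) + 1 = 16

Step 1. [((((x + 6) + 5) - 5) + 3) + 1 = 16] the outer +1 inverts by subtracting 1. So sub: (((x + 6) + 5) - 5) + 3 = 15.
Step 2. [(((x + 6) + 5) - 5) + 3 = 15] the outer +3 inverts by subtracting 3. So sub: ((x + 6) + 5) - 5 = 12.
Step 3. [((x + 6) + 5) - 5 = 12] 5 comes off first (add 5) ⇒ sub: (x + 6) + 5 = 17.
Step 4. [(x + 6) + 5 = 17] the outer +5 inverts by subtracting 5, so sub: x + 6 = 12.
Step 5. [x + 6 = 12] subtract 6: x sits inside (… + 6). So sub: x = 6.

Answer: x ∈ {6}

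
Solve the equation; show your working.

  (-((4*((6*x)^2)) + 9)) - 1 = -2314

Step 1. [(-((4*((6*x)^2)) + 9)) - 1 = -2314] peel the -1: add 1 from each side ⇒ sub: -((4*((6*x)^2)) + 9) = -2313.
Step 2. [-((4*((6*x)^2)) + 9) = -2313] LHS negated; negate both sides, so neg: (4*((6*x)^2)) + 9 = 2313.
Step 3. [(4*((6*x)^2)) + 9 = 2313] subtract 9: x sits inside (… + 9). So sub: 4*((6*x)^2) = 2304.
Step 4. [4*((6*x)^2) = 2304] 4·(inner) — divide through by 4. So div: (6*x)^2 = 576.
Step 5. [(6*x)^2 = 576] √ both sides: 576 ≥ 0 gives two branches. So sqrt: 6*x = 24 or -24.
Step 6. [6*x = 24 or -24] leading coefficient 6: divide by 6, so div: x = 4 or -4.

Answer: x ∈ {-4, 4}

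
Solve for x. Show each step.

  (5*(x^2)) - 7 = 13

Step 1. [(5*(x^2)) - 7 = 13] peel the -7: add 7 from each side ⇒ sub: 5*(x^2) = 20.
Step 2. [5*(x^2) = 20] 5·(inner) — divide through by 5. So div: x^2 = 4.
Step 3. [x^2 = 4] √ both sides: 4 ≥ 0 gives two branches. So sqrt: x = 2 or -2.

Answer: x ∈ {-2, 2}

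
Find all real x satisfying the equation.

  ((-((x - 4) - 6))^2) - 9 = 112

Step 1. [((-((x - 4) - 6))^2) - 9 = 112] -9 is outermost — add 9 both sides ⇒ sub: (-((x - 4) - 6))^2 = 121.
Step 2. [(-((x - 4) - 6))^2 = 121] √ both sides: 121 ≥ 0 gives two branches, so sqrt: -((x - 4) - 6) = 11 or -11.
Step 3. [-((x - 4) - 6) = 11 or -11] LHS negated; negate both sides ⇒ neg: (x - 4) - 6 = -11 or 11.
Step 4. [(x - 4) - 6 = -11 or 11] the outer -6 inverts by adding 6, so sub: x - 4 = -5 or 17.
Step 5. [x - 4 = -5 or 17] -4 is outermost — add 4 both sides, so sub: x = -1 or 21.

Answer: x ∈ {-1, 21}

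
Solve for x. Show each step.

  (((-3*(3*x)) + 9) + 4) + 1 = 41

Step 1. [(((-3*(3*x)) + 9) + 4) + 1 = 41] +1 is outermost — subtract 1 both sides. So sub: ((-3*(3*x)) + 9) + 4 = 40.
Step 2. [((-3*(3*x)) + 9) + 4 = 40] 4 comes off first (subtract 4) ⇒ sub: (-3*(3*x)) + 9 = 36.
Step 3. [(-3*(3*x)) + 9 = 36] common factor -3 (LHS and 36) — divide through. So factor: (3*x) - 3 = -12.
Step 4. [(3*x) - 3 = -12] 3 comes off first (add 3). So sub: 3*x = -9.
Step 5. [3*x = -9] divide by the outer 3. So div: x = -3.

Answer: x ∈ {-3}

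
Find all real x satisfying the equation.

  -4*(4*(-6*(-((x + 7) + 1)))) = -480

Step 1. [-4*(4*(-6*(-((x + 7) + 1)))) = -480] -4 out front; divide by -4, so div: 4*(-6*(-((x + 7) + 1))) = 120.
Step 2. [4*(-6*(-((x + 7) + 1))) = 120] leading coefficient 4: divide by 4, so div: -6*(-((x + 7) + 1)) = 30.
Step 3. [-6*(-((x + 7) + 1)) = 30] leading coefficient -6: divide by -6. So div: -((x + 7) + 1) = -5.
Step 4. [-((x + 7) + 1) = -5] LHS negated; negate both sides ⇒ neg: (x + 7) + 1 = 5.
Step 5. [(x + 7) + 1 = 5] peel the +1: subtract 1 from each side. So sub: x + 7 = 4.
Step 6. [x + 7 = 4] peel the +7: subtract 7 from each side. So sub: x = -3.

Answer: x ∈ {-3}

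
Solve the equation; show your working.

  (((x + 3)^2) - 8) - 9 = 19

Step 1. [(((x + 3)^2) - 8) - 9 = 19] add 9: x sits inside (… - 9), so sub: ((x + 3)^2) - 8 = 28.
Step 2. [((x + 3)^2) - 8 = 28] peel the -8: add 8 from each side. So sub: (x + 3)^2 = 36.
Step 3. [(x + 3)^2 = 36] LHS squared, RHS 36 ≥ 0: apply √ (±) ⇒ sqrt: x + 3 = 6 or -6.
Step 4. [x + 3 = 6 or -6] +3 is outermost — subtract 3 both sides. So sub: x = 3 or -9.

Answer: x ∈ {-9, 3}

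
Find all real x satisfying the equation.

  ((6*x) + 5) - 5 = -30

Step 1. [((6*x) + 5) - 5 = -30] 5 comes off first (add 5), so sub: (6*x) + 5 = -25.
Step 2. [(6*x) + 5 = -25] subtract 5: x sits inside (… + 5) ⇒ sub: 6*x = -30.
Step 3. [6*x = -30] 6·(inner) — divide through by 6. So div: x = -5.

Answer: x ∈ {-5}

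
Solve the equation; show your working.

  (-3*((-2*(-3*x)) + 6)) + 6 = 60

Step 1. [(-3*((-2*(-3*x)) + 6)) + 6 = 60] common factor -3 (LHS and 60) — divide through. So factor: ((-2*(-3*x)) + 6) - 2 = -20.
Step 2. [((-2*(-3*x)) + 6) - 2 = -20] the outer -2 inverts by adding 2. So sub: (-2*(-3*x)) + 6 = -18.
Step 3. [(-2*(-3*x)) + 6 = -18] +6 is outermost — subtract 6 both sides ⇒ sub: -2*(-3*x) = -24.
Step 4. [-2*(-3*x) = -24] divide by the outer -2, so div: -3*x = 12.
Step 5. [-3*x = 12] divide by the outer -3 ⇒ div: x = -4.

Answer: x ∈ {-4}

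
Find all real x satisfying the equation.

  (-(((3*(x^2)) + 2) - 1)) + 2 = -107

Step 1. [(-(((3*(x^2)) + 2) - 1)) + 2 = -107] +2 is outermost — subtract 2 both sides ⇒ sub: -(((3*(x^2)) + 2) - 1) = -109.
Step 2. [-(((3*(x^2)) + 2) - 1) = -109] flip signs both sides, so neg: ((3*(x^2)) + 2) - 1 = 109.
Step 3. [((3*(x^2)) + 2) - 1 = 109] 1 comes off first (add 1). So sub: (3*(x^2)) + 2 = 110.
Step 4. [(3*(x^2)) + 2 = 110] 2 comes off first (subtract 2), so sub: 3*(x^2) = 108.
Step 5. [3*(x^2) = 108] leading coefficient 3: divide by 3, so div: x^2 = 36.
Step 6. [x^2 = 36] 36 ≥ 0, LHS is (·)² — take ±√ ⇒ sqrt: x = 6 or -6.

Answer: x ∈ {-6, 6}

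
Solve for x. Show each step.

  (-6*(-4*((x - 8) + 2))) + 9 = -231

Step 1. [(-6*(-4*((x - 8) + 2))) + 9 = -231] peel the +9: subtract 9 from each side. So sub: -6*(-4*((x - 8) + 2)) = -240.
Step 2. [-6*(-4*((x - 8) + 2)) = -240] leading coefficient -6: divide by -6. So div: -4*((x - 8) + 2) = 40.
Step 3. [-4*((x - 8) + 2) = 40] divide by the outer -4, so div: (x - 8) + 2 = -10.
Step 4. [(x - 8) + 2 = -10] peel the +2: subtract 2 from each side, so sub: x - 8 = -12.
Step 5. [x - 8 = -12] -8 is outermost — add 8 both sides, so sub: x = -4.

Answer: x ∈ {-4}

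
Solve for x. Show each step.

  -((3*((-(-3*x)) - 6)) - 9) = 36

Step 1. [-((3*((-(-3*x)) - 6)) - 9) = 36] flip signs both sides, so neg: (3*((-(-3*x)) - 6)) - 9 = -36.
Step 2. [(3*((-(-3*x)) - 6)) - 9 = -36] common factor 3 (LHS and -36) — divide through, so factor: ((-(-3*x)) - 6) - 3 = -12.
Step 3. [((-(-3*x)) - 6) - 3 = -12] add 3: x sits inside (… - 3) ⇒ sub: (-(-3*x)) - 6 = -9.
Step 4. [(-(-3*x)) - 6 = -9] peel the -6: add 6 from each side, so sub: -(-3*x) = -3.
Step 5. [-(-3*x) = -3] flip signs both sides ⇒ neg: -3*x = 3.
Step 6. [-3*x = 3] -3 out front; divide by -3. So div: x = -1.

Answer: x ∈ {-1}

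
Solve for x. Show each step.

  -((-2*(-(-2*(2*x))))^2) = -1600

Step 1. [-((-2*(-(-2*(2*x))))^2) = -1600] leading − — multiply by −1, so neg: (-2*(-(-2*(2*x))))^2 = 1600.
Step 2. [(-2*(-(-2*(2*x))))^2 = 1600] LHS squared, RHS 1600 ≥ 0: apply √ (±) ⇒ sqrt: -2*(-(-2*(2*x))) = 40 or -40.
Step 3. [-2*(-(-2*(2*x))) = 40 or -40] -2 out front; divide by -2, so div: -(-2*(2*x)) = -20 or 20.
Step 4. [-(-2*(2*x)) = -20 or 20] leading − — multiply by −1. So neg: -2*(2*x) = 20 or -20.
Step 5. [-2*(2*x) = 20 or -20] divide by the outer -2 ⇒ div: 2*x = -10 or 10.
Step 6. [2*x = -10 or 10] 2·(inner) — divide through by 2. So div: x = -5 or 5.

Answer: x ∈ {-5, 5}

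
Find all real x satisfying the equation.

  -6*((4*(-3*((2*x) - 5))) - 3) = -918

Step 1. [-6*((4*(-3*((2*x) - 5))) - 3) = -918] leading coefficient -6: divide by -6, so div: (4*(-3*((2*x) - 5))) - 3 = 153.
Step 2. [(4*(-3*((2*x) - 5))) - 3 = 153] peel the -3: add 3 from each side, so sub: 4*(-3*((2*x) - 5)) = 156.
Step 3. [4*(-3*((2*x) - 5)) = 156] LHS = 4·(…); ÷4 both sides, so div: -3*((2*x) - 5) = 39.
Step 4. [-3*((2*x) - 5) = 39] divide by the outer -3. So div: (2*x) - 5 = -13.
Step 5. [(2*x) - 5 = -13] -5 is outermost — add 5 both sides, so sub: 2*x = -8.
Step 6. [2*x = -8] LHS = 2·(…); ÷2 both sides ⇒ div: x = -4.

Answer: x ∈ {-4}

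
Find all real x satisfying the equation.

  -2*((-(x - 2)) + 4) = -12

Step 1. [-2*((-(x - 2)) + 4) = -12] divide by the outer -2 ⇒ div: (-(x - 2)) + 4 = 6.
Step 2. [(-(x - 2)) + 4 = 6] +4 is outermost — subtract 4 both sides ⇒ sub: -(x - 2) = 2.
Step 3. [-(x - 2) = 2] leading − — multiply by −1. So neg: x - 2 = -2.
Step 4. [x - 2 = -2] peel the -2: add 2 from each side ⇒ sub: x = 0.

Answer: x ∈ {0}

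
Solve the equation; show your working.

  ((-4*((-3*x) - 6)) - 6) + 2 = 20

Step 1. [((-4*((-3*x) - 6)) - 6) + 2 = 20] the outer +2 inverts by subtracting 2. So sub: (-4*((-3*x) - 6)) - 6 = 18.
Step 2. [(-4*((-3*x) - 6)) - 6 = 18] -6 is outermost — add 6 both sides. So sub: -4*((-3*x) - 6) = 24.
Step 3. [-4*((-3*x) - 6) = 24] LHS = -4·(…); ÷-4 both sides, so div: (-3*x) - 6 = -6.
Step 4. [(-3*x) - 6 = -6] -6 is outermost — add 6 both sides, so sub: -3*x = 0.
Step 5. [-3*x = 0] divide by the outer -3, so div: x = 0.

Answer: x ∈ {0}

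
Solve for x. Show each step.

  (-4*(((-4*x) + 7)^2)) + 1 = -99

Step 1. [(-4*(((-4*x) + 7)^2)) + 1 = -99] the outer +1 inverts by subtracting 1 ⇒ sub: -4*(((-4*x) + 7)^2) = -100.
Step 2. [-4*(((-4*x) + 7)^2) = -100] divide by the outer -4, so div: ((-4*x) + 7)^2 = 25.
Step 3. [((-4*x) + 7)^2 = 25] 25 ≥ 0, LHS is (·)² — take ±√. So sqrt: (-4*x) + 7 = 5 or -5.
Step 4. [(-4*x) + 7 = 5 or -5] 7 comes off first (subtract 7). So sub: -4*x = -2 or -12.
Step 5. [-4*x = -2 or -12] LHS = -4·(…); ÷-4 both sides. So div: x = 1/2 or 3.

Answer: x ∈ {1/2, 3}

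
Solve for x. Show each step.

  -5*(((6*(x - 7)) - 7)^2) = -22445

Step 1. [-5*(((6*(x - 7)) - 7)^2) = -22445] divide by the outer -5. So div: ((6*(x - 7)) - 7)^2 = 4489.
Step 2. [((6*(x - 7)) - 7)^2 = 4489] √ both sides: 4489 ≥ 0 gives two branches, so sqrt: (6*(x - 7)) - 7 = 67 or -67.
Step 3. [(6*(x - 7)) - 7 = 67 or -67] add 7: x sits inside (… - 7), so sub: 6*(x - 7) = 74 or -60.
Step 4. [6*(x - 7) = 74 or -60] 6 out front; divide by 6, so div: x - 7 = 37/3 or -10.
Step 5. [x - 7 = 37/3 or -10] the outer -7 inverts by adding 7. So sub: x = 58/3 or -3.

Answer: x ∈ {-3, 58/3}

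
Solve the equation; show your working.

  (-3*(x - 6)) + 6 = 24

Step 1. [(-3*(x - 6)) + 6 = 24] -3 | LHS and -3 | 24: pull -3 out. So factor: (x - 6) - 2 = -8.
Step 2. [(x - 6) - 2 = -8] peel the -2: add 2 from each side. So sub: x - 6 = -6.
Step 3. [x - 6 = -6] peel the -6: add 6 from each side, so sub: x = 0.

Answer: x ∈ {0}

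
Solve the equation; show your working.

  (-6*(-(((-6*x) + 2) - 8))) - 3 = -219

Step 1. [(-6*(-(((-6*x) + 2) - 8))) - 3 = -219] add 3: x sits inside (… - 3), so sub: -6*(-(((-6*x) + 2) - 8)) = -216.
Step 2. [-6*(-(((-6*x) + 2) - 8)) = -216] -6·(inner) — divide through by -6, so div: -(((-6*x) + 2) - 8) = 36.
Step 3. [-(((-6*x) + 2) - 8) = 36] flip signs both sides ⇒ neg: ((-6*x) + 2) - 8 = -36.
Step 4. [((-6*x) + 2) - 8 = -36] the outer -8 inverts by adding 8. So sub: (-6*x) + 2 = -28.
Step 5. [(-6*x) + 2 = -28] the outer +2 inverts by subtracting 2, so sub: -6*x = -30.
Step 6. [-6*x = -30] leading coefficient -6: divide by -6 ⇒ div: x = 5.

Answer: x ∈ {5}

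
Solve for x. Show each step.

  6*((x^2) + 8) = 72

Step 1. [6*((x^2) + 8) = 72] divide by the outer 6 ⇒ div: (x^2) + 8 = 12.
Step 2. [(x^2) + 8 = 12] peel the +8: subtract 8 from each side. So sub: x^2 = 4.
Step 3. [x^2 = 4] √ both sides: 4 ≥ 0 gives two branches ⇒ sqrt: x = 2 or -2.

Answer: x ∈ {-2, 2}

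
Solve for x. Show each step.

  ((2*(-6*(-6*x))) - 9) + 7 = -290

Step 1. [((2*(-6*(-6*x))) - 9) + 7 = -290] peel the +7: subtract 7 from each side ⇒ sub: (2*(-6*(-6*x))) - 9 = -297.
Step 2. [(2*(-6*(-6*x))) - 9 = -297] peel the -9: add 9 from each side. So sub: 2*(-6*(-6*x)) = -288.
Step 3. [2*(-6*(-6*x)) = -288] divide by the outer 2 ⇒ div: -6*(-6*x) = -144.
Step 4. [-6*(-6*x) = -144] LHS = -6·(…); ÷-6 both sides. So div: -6*x = 24.
Step 5. [-6*x = 24] -6 out front; divide by -6, so div: x = -4.

Answer: x ∈ {-4}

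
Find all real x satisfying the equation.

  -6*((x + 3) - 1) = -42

Step 1. [-6*((x + 3) - 1) = -42] -6·(inner) — divide through by -6, so div: (x + 3) - 1 = 7.
Step 2. [(x + 3) - 1 = 7] the outer -1 inverts by adding 1. So sub: x + 3 = 8.
Step 3. [x + 3 = 8] 3 comes off first (subtract 3), so sub: x = 5.

Answer: x ∈ {5}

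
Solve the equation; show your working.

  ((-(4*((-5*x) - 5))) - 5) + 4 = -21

Step 1. [((-(4*((-5*x) - 5))) - 5) + 4 = -21] the outer +4 inverts by subtracting 4 ⇒ sub: (-(4*((-5*x) - 5))) - 5 = -25.
Step 2. [(-(4*((-5*x) - 5))) - 5 = -25] -5 is outermost — add 5 both sides ⇒ sub: -(4*((-5*x) - 5)) = -20.
Step 3. [-(4*((-5*x) - 5)) = -20] leading − — multiply by −1 ⇒ neg: 4*((-5*x) - 5) = 20.
Step 4. [4*((-5*x) - 5) = 20] leading coefficient 4: divide by 4. So div: (-5*x) - 5 = 5.
Step 5. [(-5*x) - 5 = 5] -5 is outermost — add 5 both sides, so sub: -5*x = 10.
Step 6. [-5*x = 10] -5 out front; divide by -5 ⇒ div: x = -2.

Answer: x ∈ {-2}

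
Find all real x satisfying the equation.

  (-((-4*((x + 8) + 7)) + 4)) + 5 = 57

Step 1. [(-((-4*((x + 8) + 7)) + 4)) + 5 = 57] subtract 5: x sits inside (… + 5) ⇒ sub: -((-4*((x + 8) + 7)) + 4) = 52.
Step 2. [-((-4*((x + 8) + 7)) + 4) = 52] flip signs both sides ⇒ neg: (-4*((x + 8) + 7)) + 4 = -52.
Step 3. [(-4*((x + 8) + 7)) + 4 = -52] -4 divides every term; factor it out ⇒ factor: ((x + 8) + 7) - 1 = 13.
Step 4. [((x + 8) + 7) - 1 = 13] the outer -1 inverts by adding 1 ⇒ sub: (x + 8) + 7 = 14.
Step 5. [(x + 8) + 7 = 14] 7 comes off first (subtract 7). So sub: x + 8 = 7.
Step 6. [x + 8 = 7] subtract 8: x sits inside (… + 8) ⇒ sub: x = -1.

Answer: x ∈ {-1}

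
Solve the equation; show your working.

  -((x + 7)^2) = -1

Step 1. [-((x + 7)^2) = -1] LHS negated; negate both sides ⇒ neg: (x + 7)^2 = 1.
Step 2. [(x + 7)^2 = 1] √ both sides: 1 ≥ 0 gives two branches ⇒ sqrt: x + 7 = 1 or -1.
Step 3. [x + 7 = 1 or -1] subtract 7: x sits inside (… + 7), so sub: x = -6 or -8.

Answer: x ∈ {-8, -6}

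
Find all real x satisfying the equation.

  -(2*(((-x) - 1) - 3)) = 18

Step 1. [-(2*(((-x) - 1) - 3)) = 18] LHS negated; negate both sides. So neg: 2*(((-x) - 1) - 3) = -18.
Step 2. [2*(((-x) - 1) - 3) = -18] divide by the outer 2 ⇒ div: ((-x) - 1) - 3 = -9.
Step 3. [((-x) - 1) - 3 = -9] peel the -3: add 3 from each side ⇒ sub: (-x) - 1 = -6.
Step 4. [(-x) - 1 = -6] 1 comes off first (add 1). So sub: -x = -5.
Step 5. [-x = -5] LHS negated; negate both sides, so neg: x = 5.

Answer: x ∈ {5}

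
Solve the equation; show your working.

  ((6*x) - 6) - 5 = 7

Step 1. [((6*x) - 6) - 5 = 7] add 5: x sits inside (… - 5), so sub: (6*x) - 6 = 12.
Step 2. [(6*x) - 6 = 12] -6 is outermost — add 6 both sides, so sub: 6*x = 18.
Step 3. [6*x = 18] 6 out front; divide by 6 ⇒ div: x = 3.

Answer: x ∈ {3}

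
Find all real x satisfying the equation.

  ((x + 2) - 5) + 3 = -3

Step 1. [((x + 2) - 5) + 3 = -3] peel the +3: subtract 3 from each side. So sub: (x + 2) - 5 = -6.
Step 2. [(x + 2) - 5 = -6] 5 comes off first (add 5), so sub: x + 2 = -1.
Step 3. [x + 2 = -1] +2 is outermost — subtract 2 both sides, so sub: x = -3.

Answer: x ∈ {-3}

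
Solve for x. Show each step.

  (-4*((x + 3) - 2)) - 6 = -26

Step 1. [(-4*((x + 3) - 2)) - 6 = -26] add 6: x sits inside (… - 6), so sub: -4*((x + 3) - 2) = -20.
Step 2. [-4*((x + 3) - 2) = -20] divide by the outer -4. So div: (x + 3) - 2 = 5.
Step 3. [(x + 3) - 2 = 5] the outer -2 inverts by adding 2 ⇒ sub: x + 3 = 7.
Step 4. [x + 3 = 7] +3 is outermost — subtract 3 both sides ⇒ sub: x = 4.

Answer: x ∈ {4}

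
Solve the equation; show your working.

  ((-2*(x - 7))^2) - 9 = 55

Step 1. [((-2*(x - 7))^2) - 9 = 55] 9 comes off first (add 9) ⇒ sub: (-2*(x - 7))^2 = 64.
Step 2. [(-2*(x - 7))^2 = 64] LHS squared, RHS 64 ≥ 0: apply √ (±) ⇒ sqrt: -2*(x - 7) = 8 or -8.
Step 3. [-2*(x - 7) = 8 or -8] LHS = -2·(…); ÷-2 both sides ⇒ div: x - 7 = -4 or 4.
Step 4. [x - 7 = -4 or 4] -7 is outermost — add 7 both sides. So sub: x = 3 or 11.

Answer: x ∈ {3, 11}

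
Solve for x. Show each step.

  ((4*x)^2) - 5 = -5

Step 1. [((4*x)^2) - 5 = -5] -5 is outermost — add 5 both sides. So sub: (4*x)^2 = 0.
Step 2. [(4*x)^2 = 0] LHS squared, RHS 0 ≥ 0: apply √ (±) ⇒ sqrt: 4*x = 0.
Step 3. [4*x = 0] 4 out front; divide by 4. So div: x = 0.

Answer: x ∈ {0}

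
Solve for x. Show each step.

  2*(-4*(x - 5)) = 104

Step 1. [2*(-4*(x - 5)) = 104] 2 out front; divide by 2. So div: -4*(x - 5) = 52.
Step 2. [-4*(x - 5) = 52] -4 out front; divide by -4 ⇒ div: x - 5 = -13.
Step 3. [x - 5 = -13] 5 comes off first (add 5) ⇒ sub: x = -8.

Answer: x ∈ {-8}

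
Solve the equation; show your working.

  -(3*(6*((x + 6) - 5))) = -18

Step 1. [-(3*(6*((x + 6) - 5))) = -18] leading − — multiply by −1 ⇒ neg: 3*(6*((x + 6) - 5)) = 18.
Step 2. [3*(6*((x + 6) - 5)) = 18] LHS = 3·(…); ÷3 both sides. So div: 6*((x + 6) - 5) = 6.
Step 3. [6*((x + 6) - 5) = 6] divide by the outer 6. So div: (x + 6) - 5 = 1.
Step 4. [(x + 6) - 5 = 1] add 5: x sits inside (… - 5). So sub: x + 6 = 6.
Step 5. [x + 6 = 6] subtract 6: x sits inside (… + 6), so sub: x = 0.

Answer: x ∈ {0}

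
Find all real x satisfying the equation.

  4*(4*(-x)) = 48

Step 1. [4*(4*(-x)) = 48] divide by the outer 4. So div: 4*(-x) = 12.
Step 2. [4*(-x) = 12] divide by the outer 4 ⇒ div: -x = 3.
Step 3. [-x = 3] flip signs both sides, so neg: x = -3.

Answer: x ∈ {-3}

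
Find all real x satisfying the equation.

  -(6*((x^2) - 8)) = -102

Step 1. [-(6*((x^2) - 8)) = -102] leading − — multiply by −1. So neg: 6*((x^2) - 8) = 102.
Step 2. [6*((x^2) - 8) = 102] divide by the outer 6 ⇒ div: (x^2) - 8 = 17.
Step 3. [(x^2) - 8 = 17] peel the -8: add 8 from each side, so sub: x^2 = 25.
Step 4. [x^2 = 25] √ both sides: 25 ≥ 0 gives two branches. So sqrt: x = 5 or -5.

Answer: x ∈ {-5, 5}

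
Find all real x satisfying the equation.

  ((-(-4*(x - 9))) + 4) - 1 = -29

Step 1. [((-(-4*(x - 9))) + 4) - 1 = -29] 1 comes off first (add 1), so sub: (-(-4*(x - 9))) + 4 = -28.
Step 2. [(-(-4*(x - 9))) + 4 = -28] subtract 4: x sits inside (… + 4), so sub: -(-4*(x - 9)) = -32.
Step 3. [-(-4*(x - 9)) = -32] flip signs both sides ⇒ neg: -4*(x - 9) = 32.
Step 4. [-4*(x - 9) = 32] -4 out front; divide by -4 ⇒ div: x - 9 = -8.
Step 5. [x - 9 = -8] the outer -9 inverts by adding 9, so sub: x = 1.

Answer: x ∈ {1}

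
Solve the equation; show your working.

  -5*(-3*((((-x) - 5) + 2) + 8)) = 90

Step 1. [-5*(-3*((((-x) - 5) + 2) + 8)) = 90] LHS = -5·(…); ÷-5 both sides, so div: -3*((((-x) - 5) + 2) + 8) = -18.
Step 2. [-3*((((-x) - 5) + 2) + 8) = -18] LHS = -3·(…); ÷-3 both sides. So div: (((-x) - 5) + 2) + 8 = 6.
Step 3. [(((-x) - 5) + 2) + 8 = 6] 8 comes off first (subtract 8) ⇒ sub: ((-x) - 5) + 2 = -2.
Step 4. [((-x) - 5) + 2 = -2] +2 is outermost — subtract 2 both sides ⇒ sub: (-x) - 5 = -4.
Step 5. [(-x) - 5 = -4] -5 is outermost — add 5 both sides, so sub: -x = 1.
Step 6. [-x = 1] flip signs both sides, so neg: x = -1.

Answer: x ∈ {-1}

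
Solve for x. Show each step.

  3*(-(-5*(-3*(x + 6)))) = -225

Step 1. [3*(-(-5*(-3*(x + 6)))) = -225] divide by the outer 3. So div: -(-5*(-3*(x + 6))) = -75.
Step 2. [-(-5*(-3*(x + 6))) = -75] leading − — multiply by −1, so neg: -5*(-3*(x + 6)) = 75.
Step 3. [-5*(-3*(x + 6)) = 75] LHS = -5·(…); ÷-5 both sides ⇒ div: -3*(x + 6) = -15.
Step 4. [-3*(x + 6) = -15] leading coefficient -3: divide by -3. So div: x + 6 = 5.
Step 5. [x + 6 = 5] the outer +6 inverts by subtracting 6. So sub: x = -1.

Answer: x ∈ {-1}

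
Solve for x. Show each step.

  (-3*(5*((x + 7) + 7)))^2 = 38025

Step 1. [(-3*(5*((x + 7) + 7)))^2 = 38025] LHS squared, RHS 38025 ≥ 0: apply √ (±) ⇒ sqrt: -3*(5*((x + 7) + 7)) = 195 or -195.
Step 2. [-3*(5*((x + 7) + 7)) = 195 or -195] LHS = -3·(…); ÷-3 both sides ⇒ div: 5*((x + 7) + 7) = -65 or 65.
Step 3. [5*((x + 7) + 7) = -65 or 65] LHS = 5·(…); ÷5 both sides ⇒ div: (x + 7) + 7 = -13 or 13.
Step 4. [(x + 7) + 7 = -13 or 13] +7 is outermost — subtract 7 both sides. So sub: x + 7 = -20 or 6.
Step 5. [x + 7 = -20 or 6] +7 is outermost — subtract 7 both sides ⇒ sub: x = -27 or -1.

Answer: x ∈ {-27, -1}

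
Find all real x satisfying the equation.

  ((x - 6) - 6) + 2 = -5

Step 1. [((x - 6) - 6) + 2 = -5] peel the +2: subtract 2 from each side, so sub: (x - 6) - 6 = -7.
Step 2. [(x - 6) - 6 = -7] the outer -6 inverts by adding 6 ⇒ sub: x - 6 = -1.
Step 3. [x - 6 = -1] -6 is outermost — add 6 both sides, so sub: x = 5.

Answer: x ∈ {5}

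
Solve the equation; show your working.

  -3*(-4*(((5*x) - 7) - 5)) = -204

Step 1. [-3*(-4*(((5*x) - 7) - 5)) = -204] -3 out front; divide by -3, so div: -4*(((5*x) - 7) - 5) = 68.
Step 2. [-4*(((5*x) - 7) - 5) = 68] -4 out front; divide by -4 ⇒ div: ((5*x) - 7) - 5 = -17.
Step 3. [((5*x) - 7) - 5 = -17] 5 comes off first (add 5). So sub: (5*x) - 7 = -12.
Step 4. [(5*x) - 7 = -12] add 7: x sits inside (… - 7) ⇒ sub: 5*x = -5.
Step 5. [5*x = -5] 5 out front; divide by 5, so div: x = -1.

Answer: x ∈ {-1}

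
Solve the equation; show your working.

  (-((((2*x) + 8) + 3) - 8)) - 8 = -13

Step 1. [(-((((2*x) + 8) + 3) - 8)) - 8 = -13] peel the -8: add 8 from each side ⇒ sub: -((((2*x) + 8) + 3) - 8) = -5.
Step 2. [-((((2*x) + 8) + 3) - 8) = -5] leading − — multiply by −1 ⇒ neg: (((2*x) + 8) + 3) - 8 = 5.
Step 3. [(((2*x) + 8) + 3) - 8 = 5] 8 comes off first (add 8), so sub: ((2*x) + 8) + 3 = 13.
Step 4. [((2*x) + 8) + 3 = 13] peel the +3: subtract 3 from each side. So sub: (2*x) + 8 = 10.
Step 5. [(2*x) + 8 = 10] common factor 2 (LHS and 10) — divide through, so factor: x + 4 = 5.
Step 6. [x + 4 = 5] the outer +4 inverts by subtracting 4 ⇒ sub: x = 1.

Answer: x ∈ {1}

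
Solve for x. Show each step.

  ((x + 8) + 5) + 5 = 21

Step 1. [((x + 8) + 5) + 5 = 21] peel the +5: subtract 5 from each side ⇒ sub: (x + 8) + 5 = 16.
Step 2. [(x + 8) + 5 = 16] subtract 5: x sits inside (… + 5) ⇒ sub: x + 8 = 11.
Step 3. [x + 8 = 11] the outer +8 inverts by subtracting 8, so sub: x = 3.

Answer: x ∈ {3}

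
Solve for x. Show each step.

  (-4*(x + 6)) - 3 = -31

Step 1. [(-4*(x + 6)) - 3 = -31] 3 comes off first (add 3). So sub: -4*(x + 6) = -28.
Step 2. [-4*(x + 6) = -28] LHS = -4·(…); ÷-4 both sides, so div: x + 6 = 7.
Step 3. [x + 6 = 7] peel the +6: subtract 6 from each side. So sub: x = 1.

Answer: x ∈ {1}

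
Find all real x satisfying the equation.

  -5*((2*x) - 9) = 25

Step 1. [-5*((2*x) - 9) = 25] LHS = -5·(…); ÷-5 both sides ⇒ div: (2*x) - 9 = -5.
Step 2. [(2*x) - 9 = -5] 9 comes off first (add 9), so sub: 2*x = 4.
Step 3. [2*x = 4] 2·(inner) — divide through by 2. So div: x = 2.

Answer: x ∈ {2}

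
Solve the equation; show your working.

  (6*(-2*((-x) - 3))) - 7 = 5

Step 1. [(6*(-2*((-x) - 3))) - 7 = 5] peel the -7: add 7 from each side ⇒ sub: 6*(-2*((-x) - 3)) = 12.
Step 2. [6*(-2*((-x) - 3)) = 12] 6·(inner) — divide through by 6, so div: -2*((-x) - 3) = 2.
Step 3. [-2*((-x) - 3) = 2] leading coefficient -2: divide by -2 ⇒ div: (-x) - 3 = -1.
Step 4. [(-x) - 3 = -1] add 3: x sits inside (… - 3) ⇒ sub: -x = 2.
Step 5. [-x = 2] LHS negated; negate both sides, so neg: x = -2.

Answer: x ∈ {-2}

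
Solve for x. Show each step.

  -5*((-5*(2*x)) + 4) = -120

Step 1. [-5*((-5*(2*x)) + 4) = -120] LHS = -5·(…); ÷-5 both sides. So div: (-5*(2*x)) + 4 = 24.
Step 2. [(-5*(2*x)) + 4 = 24] subtract 4: x sits inside (… + 4). So sub: -5*(2*x) = 20.
Step 3. [-5*(2*x) = 20] -5 out front; divide by -5, so div: 2*x = -4.
Step 4. [2*x = -4] 2 out front; divide by 2 ⇒ div: x = -2.

Answer: x ∈ {-2}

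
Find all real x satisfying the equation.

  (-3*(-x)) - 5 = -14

Step 1. [(-3*(-x)) - 5 = -14] 5 comes off first (add 5), so sub: -3*(-x) = -9.
Step 2. [-3*(-x) = -9] -3·(inner) — divide through by -3 ⇒ div: -x = 3.
Step 3. [-x = 3] flip signs both sides ⇒ neg: x = -3.

Answer: x ∈ {-3}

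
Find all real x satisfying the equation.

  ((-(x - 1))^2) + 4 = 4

Step 1. [((-(x - 1))^2) + 4 = 4] subtract 4: x sits inside (… + 4). So sub: (-(x - 1))^2 = 0.
Step 2. [(-(x - 1))^2 = 0] 0 ≥ 0, LHS is (·)² — take ±√ ⇒ sqrt: -(x - 1) = 0.
Step 3. [-(x - 1) = 0] flip signs both sides. So neg: x - 1 = 0.
Step 4. [x - 1 = 0] the outer -1 inverts by adding 1 ⇒ sub: x = 1.

Answer: x ∈ {1}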